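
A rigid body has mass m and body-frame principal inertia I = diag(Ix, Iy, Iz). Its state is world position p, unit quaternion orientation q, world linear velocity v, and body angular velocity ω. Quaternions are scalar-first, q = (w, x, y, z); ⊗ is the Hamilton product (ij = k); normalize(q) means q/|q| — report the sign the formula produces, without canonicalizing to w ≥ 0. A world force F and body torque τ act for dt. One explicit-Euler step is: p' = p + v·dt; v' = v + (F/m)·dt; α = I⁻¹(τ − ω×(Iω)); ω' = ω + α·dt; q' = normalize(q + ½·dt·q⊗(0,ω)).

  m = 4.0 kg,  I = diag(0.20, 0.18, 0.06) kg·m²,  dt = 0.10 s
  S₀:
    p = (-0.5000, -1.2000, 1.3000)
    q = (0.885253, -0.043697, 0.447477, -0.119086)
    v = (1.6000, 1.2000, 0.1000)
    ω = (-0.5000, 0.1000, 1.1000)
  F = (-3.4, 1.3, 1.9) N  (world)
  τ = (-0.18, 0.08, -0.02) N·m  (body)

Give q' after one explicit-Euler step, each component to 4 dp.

q' = (0.8868, -0.0405, 0.4564, -0.0593)

Hamilton product q⊗(0,ω) = (0.0643984, 0.0615068, 0.1961350, 1.1931471)
q + ½dt·q⊗(0,ω), renormalized = (0.8868, -0.0405, 0.4564, -0.0593)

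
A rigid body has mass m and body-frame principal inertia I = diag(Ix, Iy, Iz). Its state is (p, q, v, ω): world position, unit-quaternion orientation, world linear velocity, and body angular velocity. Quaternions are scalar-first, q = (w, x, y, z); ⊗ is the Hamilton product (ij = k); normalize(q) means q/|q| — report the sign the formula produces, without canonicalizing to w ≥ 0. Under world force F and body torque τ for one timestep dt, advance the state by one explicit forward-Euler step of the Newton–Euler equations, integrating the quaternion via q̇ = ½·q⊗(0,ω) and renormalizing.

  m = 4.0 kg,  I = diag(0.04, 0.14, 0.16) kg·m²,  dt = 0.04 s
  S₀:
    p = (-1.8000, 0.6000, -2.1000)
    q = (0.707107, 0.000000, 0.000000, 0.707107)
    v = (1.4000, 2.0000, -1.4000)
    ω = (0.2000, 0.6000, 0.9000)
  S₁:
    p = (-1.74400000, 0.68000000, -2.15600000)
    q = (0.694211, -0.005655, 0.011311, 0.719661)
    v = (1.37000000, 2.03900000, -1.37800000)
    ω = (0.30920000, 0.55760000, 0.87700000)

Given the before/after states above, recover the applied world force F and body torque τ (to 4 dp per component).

F = (-3.0000, 3.9000, 2.2000)
τ = (0.1200, -0.1700, -0.0800)

ω₁ − ω₀ = (0.10920000, -0.04240000, -0.02300000)
ω₀×(Iω₀) = (0.0108, -0.0216, 0.0120)
τ = I·(Δω/dt) + ω₀×(Iω₀) = (0.1200, -0.1700, -0.0800)
v₁ − v₀ = (-0.03000000, 0.03900000, 0.02200000)
applied force F = (-3.0000, 3.9000, 2.2000)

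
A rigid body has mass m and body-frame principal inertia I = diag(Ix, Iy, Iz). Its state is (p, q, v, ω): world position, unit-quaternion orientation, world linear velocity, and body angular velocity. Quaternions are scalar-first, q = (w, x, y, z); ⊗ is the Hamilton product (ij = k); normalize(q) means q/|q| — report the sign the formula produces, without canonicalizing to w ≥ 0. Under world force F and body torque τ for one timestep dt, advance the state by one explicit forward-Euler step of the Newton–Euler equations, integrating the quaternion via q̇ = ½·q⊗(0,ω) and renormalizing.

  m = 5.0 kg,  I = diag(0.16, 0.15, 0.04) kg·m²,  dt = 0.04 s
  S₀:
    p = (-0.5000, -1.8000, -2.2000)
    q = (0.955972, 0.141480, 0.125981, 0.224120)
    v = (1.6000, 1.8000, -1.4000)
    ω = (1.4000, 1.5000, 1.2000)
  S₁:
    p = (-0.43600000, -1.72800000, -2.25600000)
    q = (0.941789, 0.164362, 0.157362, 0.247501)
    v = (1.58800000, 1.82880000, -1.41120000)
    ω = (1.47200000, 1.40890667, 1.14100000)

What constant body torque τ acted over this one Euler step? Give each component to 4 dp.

τ = (0.0900, -0.1400, -0.0800)

Δω = ω₁−ω₀ = (0.07200000, -0.09109333, -0.05900000)
τ = I·(Δω/dt) + ω₀×(Iω₀) = (0.0900, -0.1400, -0.0800)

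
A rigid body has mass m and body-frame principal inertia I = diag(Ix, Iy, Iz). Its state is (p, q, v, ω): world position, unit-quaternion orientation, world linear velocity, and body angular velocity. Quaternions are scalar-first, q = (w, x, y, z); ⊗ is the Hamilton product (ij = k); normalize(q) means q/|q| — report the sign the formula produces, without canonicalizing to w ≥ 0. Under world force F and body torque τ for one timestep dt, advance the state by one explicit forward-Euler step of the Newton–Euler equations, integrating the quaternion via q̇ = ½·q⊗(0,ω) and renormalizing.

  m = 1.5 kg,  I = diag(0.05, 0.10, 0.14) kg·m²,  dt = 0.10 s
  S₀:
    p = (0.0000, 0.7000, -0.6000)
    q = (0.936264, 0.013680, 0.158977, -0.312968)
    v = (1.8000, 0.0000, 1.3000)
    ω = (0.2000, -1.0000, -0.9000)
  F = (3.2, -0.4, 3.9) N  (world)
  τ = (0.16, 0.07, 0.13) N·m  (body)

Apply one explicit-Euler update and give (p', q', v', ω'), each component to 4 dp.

p' = (0.1800, 0.7000, -0.4700)
q' = (0.9278, 0.0002, 0.1094, -0.3566)
v' = (2.0133, -0.0267, 1.5600)
ω' = (0.4480, -0.9462, -0.8000)

linear accel F/m = (2.1333, -0.2667, 2.6000)
p + v·dt = (0.1800, 0.7000, -0.4700)
v' = v + a·dt = (2.0133, -0.0267, 1.5600)
ω×(Iω) gyroscopic = (0.0360, 0.0162, -0.0100)
angular accel α = (2.4800, 0.5380, 1.0000)
ω' = ω + α·dt = (0.4480, -0.9462, -0.8000)
2q̇ = q⊗(0,ω) = (-0.1254302, -0.2687945, -0.9865456, -0.8881130)
q' = normalize(q + ½dt·q⊗(0,ω)) = (0.9278, 0.0002, 0.1094, -0.3566)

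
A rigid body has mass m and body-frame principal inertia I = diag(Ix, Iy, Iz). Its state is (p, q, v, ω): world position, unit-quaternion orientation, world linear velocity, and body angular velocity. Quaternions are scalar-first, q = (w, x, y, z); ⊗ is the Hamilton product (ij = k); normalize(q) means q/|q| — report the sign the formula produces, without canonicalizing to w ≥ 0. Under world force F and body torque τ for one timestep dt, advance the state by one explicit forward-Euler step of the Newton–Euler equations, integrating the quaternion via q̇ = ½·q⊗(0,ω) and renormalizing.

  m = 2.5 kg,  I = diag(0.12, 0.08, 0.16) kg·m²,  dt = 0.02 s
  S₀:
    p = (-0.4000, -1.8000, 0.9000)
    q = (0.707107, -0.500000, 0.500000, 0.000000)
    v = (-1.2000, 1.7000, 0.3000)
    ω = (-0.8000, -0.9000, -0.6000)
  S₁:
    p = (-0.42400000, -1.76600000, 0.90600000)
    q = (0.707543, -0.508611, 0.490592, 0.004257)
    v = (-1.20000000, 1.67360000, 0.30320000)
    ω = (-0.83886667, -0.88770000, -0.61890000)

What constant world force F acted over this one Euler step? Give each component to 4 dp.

F = (0.0000, -3.3000, 0.4000)

v₁ − v₀ = (0.00000000, -0.02640000, 0.00320000)
applied force F = (0.0000, -3.3000, 0.4000)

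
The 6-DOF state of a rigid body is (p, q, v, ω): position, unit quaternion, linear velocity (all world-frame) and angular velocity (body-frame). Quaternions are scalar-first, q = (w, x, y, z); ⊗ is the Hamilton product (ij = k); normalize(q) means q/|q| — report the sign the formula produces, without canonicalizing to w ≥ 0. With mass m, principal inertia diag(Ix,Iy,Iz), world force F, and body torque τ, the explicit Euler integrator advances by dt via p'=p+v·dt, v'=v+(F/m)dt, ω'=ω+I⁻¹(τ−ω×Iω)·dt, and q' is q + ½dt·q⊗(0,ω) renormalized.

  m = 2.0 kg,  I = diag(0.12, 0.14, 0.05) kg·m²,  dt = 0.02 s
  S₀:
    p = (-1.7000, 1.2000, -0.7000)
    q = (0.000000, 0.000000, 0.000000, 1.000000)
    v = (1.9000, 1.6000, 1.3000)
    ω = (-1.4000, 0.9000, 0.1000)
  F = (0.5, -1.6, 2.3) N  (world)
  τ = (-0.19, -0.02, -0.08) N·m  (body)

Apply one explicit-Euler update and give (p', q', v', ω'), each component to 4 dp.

p' = p + v·dt = (-1.6620, 1.2320, -0.6740)
v' = v + a·dt = (1.9050, 1.5840, 1.3230)
precession coupling ω×(Iω) = (-0.0081, -0.0098, -0.0252)
angular accel α = (-1.5158, -0.0729, -1.0960)
new body rate ω' = (-1.4303, 0.8985, 0.0781)
2q̇ = q⊗(0,ω) = (-0.1000000, -0.9000000, -1.4000000, 0.0000000)
updated quaternion q' = (-0.0010, -0.0090, -0.0140, 0.9999)

p' = (-1.6620, 1.2320, -0.6740)
q' = (-0.0010, -0.0090, -0.0140, 0.9999)
v' = (1.9050, 1.5840, 1.3230)
ω' = (-1.4303, 0.8985, 0.0781)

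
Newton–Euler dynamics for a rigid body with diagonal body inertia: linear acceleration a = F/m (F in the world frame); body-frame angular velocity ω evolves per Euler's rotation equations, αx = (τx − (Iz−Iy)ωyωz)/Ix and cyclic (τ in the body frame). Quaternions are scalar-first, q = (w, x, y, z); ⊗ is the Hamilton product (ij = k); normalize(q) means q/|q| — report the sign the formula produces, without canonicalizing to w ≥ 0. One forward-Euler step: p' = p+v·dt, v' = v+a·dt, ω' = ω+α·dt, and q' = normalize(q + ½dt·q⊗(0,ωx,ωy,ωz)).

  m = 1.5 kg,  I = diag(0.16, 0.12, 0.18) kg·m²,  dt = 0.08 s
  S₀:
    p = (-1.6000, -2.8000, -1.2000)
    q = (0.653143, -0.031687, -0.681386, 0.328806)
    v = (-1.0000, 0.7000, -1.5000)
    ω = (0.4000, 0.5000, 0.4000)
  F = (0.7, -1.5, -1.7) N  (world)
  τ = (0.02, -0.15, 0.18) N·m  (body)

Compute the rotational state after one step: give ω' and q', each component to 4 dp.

precession coupling ω×(Iω) = (0.0120, -0.0032, -0.0080)
(τ − ω×Iω)/I = (0.0500, -1.2233, 1.0444)
ω' = ω + α·dt = (0.4040, 0.4021, 0.4836)
q⊗(0,ω) = (0.2218454, -0.1757002, 0.4707687, 0.5179681)
q' = normalize(q + ½dt·q⊗(0,ω)) = (0.6617, -0.0387, -0.6623, 0.3494)

ω' = (0.4040, 0.4021, 0.4836)
q' = (0.6617, -0.0387, -0.6623, 0.3494)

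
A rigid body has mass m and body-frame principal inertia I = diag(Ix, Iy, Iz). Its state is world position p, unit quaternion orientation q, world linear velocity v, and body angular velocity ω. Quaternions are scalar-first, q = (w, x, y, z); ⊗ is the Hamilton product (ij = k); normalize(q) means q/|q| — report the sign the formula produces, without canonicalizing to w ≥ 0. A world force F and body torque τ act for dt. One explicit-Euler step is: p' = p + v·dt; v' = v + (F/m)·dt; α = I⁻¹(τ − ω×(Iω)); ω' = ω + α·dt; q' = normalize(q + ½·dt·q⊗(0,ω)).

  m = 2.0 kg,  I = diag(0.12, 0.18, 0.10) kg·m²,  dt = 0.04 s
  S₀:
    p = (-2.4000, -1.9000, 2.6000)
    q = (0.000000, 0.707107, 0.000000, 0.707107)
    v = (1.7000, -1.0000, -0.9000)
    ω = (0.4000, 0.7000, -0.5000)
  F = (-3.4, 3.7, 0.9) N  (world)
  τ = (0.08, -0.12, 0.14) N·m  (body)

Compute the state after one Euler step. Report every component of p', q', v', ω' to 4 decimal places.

p' = (-2.3320, -1.9400, 2.5640)
q' = (0.0014, 0.6971, 0.0127, 0.7169)
v' = (1.6320, -0.9260, -0.8820)
ω' = (0.4173, 0.6742, -0.4507)

gyro term ω×Iω = (0.0280, -0.0040, 0.0168)
angular accel α = (0.4333, -0.6444, 1.2320)
ω' = ω + α·dt = (0.4173, 0.6742, -0.4507)
2q̇ = q⊗(0,ω) = (0.0707107, -0.4949749, 0.6363963, 0.4949749)
updated quaternion q' = (0.0014, 0.6971, 0.0127, 0.7169)
new position p' = (-2.3320, -1.9400, 2.5640)
v' = v + a·dt = (1.6320, -0.9260, -0.8820)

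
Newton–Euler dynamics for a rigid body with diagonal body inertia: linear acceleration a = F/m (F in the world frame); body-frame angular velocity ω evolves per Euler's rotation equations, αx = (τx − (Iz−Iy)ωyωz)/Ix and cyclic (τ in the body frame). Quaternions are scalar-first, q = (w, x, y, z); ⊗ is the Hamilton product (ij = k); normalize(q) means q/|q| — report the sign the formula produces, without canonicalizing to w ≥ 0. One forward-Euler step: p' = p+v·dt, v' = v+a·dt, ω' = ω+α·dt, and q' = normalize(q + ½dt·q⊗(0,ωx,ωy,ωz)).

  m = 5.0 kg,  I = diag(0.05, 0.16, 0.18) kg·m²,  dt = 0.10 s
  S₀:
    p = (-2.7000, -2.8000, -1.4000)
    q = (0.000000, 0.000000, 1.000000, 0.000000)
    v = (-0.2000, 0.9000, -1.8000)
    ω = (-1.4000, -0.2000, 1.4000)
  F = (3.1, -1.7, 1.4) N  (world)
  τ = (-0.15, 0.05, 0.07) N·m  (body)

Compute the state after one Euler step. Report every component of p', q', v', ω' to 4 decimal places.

a = (0.6200, -0.3400, 0.2800)
new position p' = (-2.7200, -2.7100, -1.5800)
v + (F/m)dt = (-0.1380, 0.8660, -1.7720)
gyro term ω×Iω = (-0.0056, 0.2548, 0.0308)
angular accel α = (-2.8880, -1.2800, 0.2178)
new body rate ω' = (-1.6888, -0.3280, 1.4218)
2q̇ = q⊗(0,ω) = (0.2000000, 1.4000000, 0.0000000, 1.4000000)
q + ½dt·q⊗(0,ω), renormalized = (0.0100, 0.0697, 0.9951, 0.0697)

p' = (-2.7200, -2.7100, -1.5800)
q' = (0.0100, 0.0697, 0.9951, 0.0697)
v' = (-0.1380, 0.8660, -1.7720)
ω' = (-1.6888, -0.3280, 1.4218)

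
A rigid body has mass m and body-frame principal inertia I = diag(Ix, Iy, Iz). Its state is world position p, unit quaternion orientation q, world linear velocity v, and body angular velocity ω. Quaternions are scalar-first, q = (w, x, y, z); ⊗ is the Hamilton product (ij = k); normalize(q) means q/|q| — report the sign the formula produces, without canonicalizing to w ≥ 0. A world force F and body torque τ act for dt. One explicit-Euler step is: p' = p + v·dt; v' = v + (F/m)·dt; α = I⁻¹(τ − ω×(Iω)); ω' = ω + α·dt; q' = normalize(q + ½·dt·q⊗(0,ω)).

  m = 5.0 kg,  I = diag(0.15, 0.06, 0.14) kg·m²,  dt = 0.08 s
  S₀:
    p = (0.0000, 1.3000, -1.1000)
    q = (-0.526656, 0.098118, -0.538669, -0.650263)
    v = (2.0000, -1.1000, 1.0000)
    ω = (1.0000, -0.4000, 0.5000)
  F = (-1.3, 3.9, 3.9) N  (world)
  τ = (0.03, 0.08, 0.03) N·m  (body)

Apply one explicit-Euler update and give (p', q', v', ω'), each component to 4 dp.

a = (-0.2600, 0.7800, 0.7800)
p + v·dt = (0.1600, 1.2120, -1.0200)
v' = v + a·dt = (1.9792, -1.0376, 1.0624)
α = I⁻¹(τ − ω×Iω) = (0.3067, 1.2500, -0.0429)
new body rate ω' = (1.0245, -0.3000, 0.4966)
2q̇ = q⊗(0,ω) = (0.0115459, -1.0560957, -0.4886596, 0.2360938)
q + ½dt·q⊗(0,ω), renormalized = (-0.5256, 0.0558, -0.5576, -0.6401)

p' = (0.1600, 1.2120, -1.0200)
q' = (-0.5256, 0.0558, -0.5576, -0.6401)
v' = (1.9792, -1.0376, 1.0624)
ω' = (1.0245, -0.3000, 0.4966)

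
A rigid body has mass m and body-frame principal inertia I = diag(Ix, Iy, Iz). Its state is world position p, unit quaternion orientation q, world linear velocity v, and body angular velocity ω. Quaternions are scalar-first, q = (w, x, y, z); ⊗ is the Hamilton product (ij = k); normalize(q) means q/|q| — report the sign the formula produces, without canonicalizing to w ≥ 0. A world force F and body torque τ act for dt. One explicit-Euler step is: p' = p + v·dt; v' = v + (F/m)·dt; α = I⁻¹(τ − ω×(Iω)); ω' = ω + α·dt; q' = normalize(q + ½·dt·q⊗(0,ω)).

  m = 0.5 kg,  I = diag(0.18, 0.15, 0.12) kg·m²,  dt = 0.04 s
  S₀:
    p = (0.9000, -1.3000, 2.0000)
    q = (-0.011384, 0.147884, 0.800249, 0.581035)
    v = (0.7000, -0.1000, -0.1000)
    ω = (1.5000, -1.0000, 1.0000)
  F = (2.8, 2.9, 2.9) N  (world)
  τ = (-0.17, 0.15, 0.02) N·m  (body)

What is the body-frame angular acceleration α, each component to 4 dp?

α = (-1.1111, 0.4000, -0.2083)

gyro term ω×Iω = (0.0300, 0.0900, 0.0450)
α = I⁻¹(τ − ω×Iω) = (-1.1111, 0.4000, -0.2083)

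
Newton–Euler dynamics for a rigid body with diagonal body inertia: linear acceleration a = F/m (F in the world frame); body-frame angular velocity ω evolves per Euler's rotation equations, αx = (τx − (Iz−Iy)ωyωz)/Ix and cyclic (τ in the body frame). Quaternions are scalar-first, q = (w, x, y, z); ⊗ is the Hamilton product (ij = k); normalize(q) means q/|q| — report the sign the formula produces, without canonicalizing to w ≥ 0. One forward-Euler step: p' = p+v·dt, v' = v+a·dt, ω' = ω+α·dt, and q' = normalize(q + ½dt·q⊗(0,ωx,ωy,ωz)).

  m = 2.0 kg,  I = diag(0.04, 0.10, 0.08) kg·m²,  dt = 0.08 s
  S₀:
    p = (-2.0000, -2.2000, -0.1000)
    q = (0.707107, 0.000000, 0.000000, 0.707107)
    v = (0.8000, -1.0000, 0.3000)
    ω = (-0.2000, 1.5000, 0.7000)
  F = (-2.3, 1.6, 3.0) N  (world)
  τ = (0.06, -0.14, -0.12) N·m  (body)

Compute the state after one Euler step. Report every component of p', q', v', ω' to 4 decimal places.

p' = (-1.9360, -2.2800, -0.0760)
q' = (0.6858, -0.0480, 0.0367, 0.7253)
v' = (0.7080, -0.9360, 0.4200)
ω' = (-0.0380, 1.3835, 0.5980)

new position p' = (-1.9360, -2.2800, -0.0760)
new velocity v' = (0.7080, -0.9360, 0.4200)
α = I⁻¹(τ − ω×Iω) = (2.0250, -1.4560, -1.2750)
ω + α·dt = (-0.0380, 1.3835, 0.5980)
2q̇ = q⊗(0,ω) = (-0.4949749, -1.2020819, 0.9192391, 0.4949749)
q' = normalize(q + ½dt·q⊗(0,ω)) = (0.6858, -0.0480, 0.0367, 0.7253)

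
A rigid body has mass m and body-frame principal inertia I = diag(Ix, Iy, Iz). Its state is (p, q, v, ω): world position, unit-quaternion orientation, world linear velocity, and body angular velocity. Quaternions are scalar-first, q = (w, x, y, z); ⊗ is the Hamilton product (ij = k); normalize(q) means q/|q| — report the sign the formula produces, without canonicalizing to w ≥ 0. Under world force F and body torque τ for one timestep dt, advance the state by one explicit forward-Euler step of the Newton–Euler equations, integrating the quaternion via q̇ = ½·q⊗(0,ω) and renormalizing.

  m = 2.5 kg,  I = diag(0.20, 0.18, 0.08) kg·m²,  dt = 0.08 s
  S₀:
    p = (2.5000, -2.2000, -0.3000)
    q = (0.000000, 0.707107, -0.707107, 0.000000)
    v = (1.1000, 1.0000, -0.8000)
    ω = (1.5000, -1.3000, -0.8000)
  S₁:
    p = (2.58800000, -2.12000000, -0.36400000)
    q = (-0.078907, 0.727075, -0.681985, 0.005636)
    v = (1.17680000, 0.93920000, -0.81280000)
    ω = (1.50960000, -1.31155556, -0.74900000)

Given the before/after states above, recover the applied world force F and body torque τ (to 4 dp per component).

F = (2.4000, -1.9000, -0.4000)
τ = (-0.0800, -0.1700, 0.0900)

ω₁ − ω₀ = (0.00960000, -0.01155556, 0.05100000)
I·α + gyro = (-0.0800, -0.1700, 0.0900)
Δv = v₁−v₀ = (0.07680000, -0.06080000, -0.01280000)
applied force F = (2.4000, -1.9000, -0.4000)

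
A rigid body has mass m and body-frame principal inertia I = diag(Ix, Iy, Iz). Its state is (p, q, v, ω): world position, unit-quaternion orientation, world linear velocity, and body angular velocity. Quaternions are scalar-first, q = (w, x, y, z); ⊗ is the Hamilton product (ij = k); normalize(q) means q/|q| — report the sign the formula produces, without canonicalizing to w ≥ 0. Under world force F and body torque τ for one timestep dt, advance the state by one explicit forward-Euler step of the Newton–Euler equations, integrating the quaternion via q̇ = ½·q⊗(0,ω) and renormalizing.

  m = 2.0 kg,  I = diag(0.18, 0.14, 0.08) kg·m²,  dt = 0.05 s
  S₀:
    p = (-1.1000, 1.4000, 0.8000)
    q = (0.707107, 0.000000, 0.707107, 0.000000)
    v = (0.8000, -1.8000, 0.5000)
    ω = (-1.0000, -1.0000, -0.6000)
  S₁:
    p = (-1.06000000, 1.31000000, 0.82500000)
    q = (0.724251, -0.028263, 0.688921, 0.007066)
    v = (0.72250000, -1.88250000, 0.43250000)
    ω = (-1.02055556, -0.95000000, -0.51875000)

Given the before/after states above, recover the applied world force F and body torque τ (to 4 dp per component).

Δv = v₁−v₀ = (-0.07750000, -0.08250000, -0.06750000)
applied force F = (-3.1000, -3.3000, -2.7000)
Δω = ω₁−ω₀ = (-0.02055556, 0.05000000, 0.08125000)
I·α + gyro = (-0.1100, 0.2000, 0.0900)

F = (-3.1000, -3.3000, -2.7000)
τ = (-0.1100, 0.2000, 0.0900)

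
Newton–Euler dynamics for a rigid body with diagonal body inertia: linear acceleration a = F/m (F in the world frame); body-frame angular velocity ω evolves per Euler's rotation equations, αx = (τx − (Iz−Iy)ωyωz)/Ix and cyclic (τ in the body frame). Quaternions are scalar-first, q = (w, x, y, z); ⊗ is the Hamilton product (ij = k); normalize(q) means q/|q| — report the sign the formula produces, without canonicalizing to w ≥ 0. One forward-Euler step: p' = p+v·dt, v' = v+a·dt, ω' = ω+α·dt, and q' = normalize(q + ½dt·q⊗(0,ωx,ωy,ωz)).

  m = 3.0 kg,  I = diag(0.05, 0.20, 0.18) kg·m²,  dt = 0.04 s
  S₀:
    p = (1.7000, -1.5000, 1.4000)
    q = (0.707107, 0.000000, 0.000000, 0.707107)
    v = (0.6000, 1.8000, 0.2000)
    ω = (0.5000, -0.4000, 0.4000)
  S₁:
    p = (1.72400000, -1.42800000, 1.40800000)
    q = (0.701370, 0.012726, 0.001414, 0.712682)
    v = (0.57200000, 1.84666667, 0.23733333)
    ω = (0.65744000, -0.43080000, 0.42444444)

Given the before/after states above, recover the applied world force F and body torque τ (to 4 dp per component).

velocity change Δv = (-0.02800000, 0.04666667, 0.03733333)
applied force F = (-2.1000, 3.5000, 2.8000)
rate change Δω = (0.15744000, -0.03080000, 0.02444444)
precession coupling = (0.0032, -0.0260, -0.0300)
I·α + gyro = (0.2000, -0.1800, 0.0800)

F = (-2.1000, 3.5000, 2.8000)
τ = (0.2000, -0.1800, 0.0800)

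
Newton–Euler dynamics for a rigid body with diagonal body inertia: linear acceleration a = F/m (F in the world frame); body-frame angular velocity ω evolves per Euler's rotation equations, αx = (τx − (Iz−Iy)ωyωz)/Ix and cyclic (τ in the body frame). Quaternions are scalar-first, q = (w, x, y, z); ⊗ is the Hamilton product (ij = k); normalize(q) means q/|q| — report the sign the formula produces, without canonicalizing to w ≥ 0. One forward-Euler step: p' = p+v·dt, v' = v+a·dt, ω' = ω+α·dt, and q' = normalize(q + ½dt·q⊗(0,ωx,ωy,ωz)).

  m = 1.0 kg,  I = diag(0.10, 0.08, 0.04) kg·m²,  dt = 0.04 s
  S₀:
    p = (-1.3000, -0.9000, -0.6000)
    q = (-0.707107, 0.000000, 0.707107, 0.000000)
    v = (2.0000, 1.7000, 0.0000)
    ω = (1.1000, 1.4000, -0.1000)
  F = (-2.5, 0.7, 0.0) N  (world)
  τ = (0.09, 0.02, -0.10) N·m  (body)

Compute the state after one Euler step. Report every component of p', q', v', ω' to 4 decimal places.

p' = (-1.2200, -0.8320, -0.6000)
q' = (-0.7264, -0.0170, 0.6869, -0.0141)
v' = (1.9000, 1.7280, 0.0000)
ω' = (1.1338, 1.4133, -0.1692)

precession coupling ω×(Iω) = (0.0056, -0.0066, -0.0308)
(τ − ω×Iω)/I = (0.8440, 0.3325, -1.7300)
new body rate ω' = (1.1338, 1.4133, -0.1692)
2q̇ = q⊗(0,ω) = (-0.9899498, -0.8485284, -0.9899498, -0.7071070)
q + ½dt·q⊗(0,ω), renormalized = (-0.7264, -0.0170, 0.6869, -0.0141)
p + v·dt = (-1.2200, -0.8320, -0.6000)
v' = v + a·dt = (1.9000, 1.7280, 0.0000)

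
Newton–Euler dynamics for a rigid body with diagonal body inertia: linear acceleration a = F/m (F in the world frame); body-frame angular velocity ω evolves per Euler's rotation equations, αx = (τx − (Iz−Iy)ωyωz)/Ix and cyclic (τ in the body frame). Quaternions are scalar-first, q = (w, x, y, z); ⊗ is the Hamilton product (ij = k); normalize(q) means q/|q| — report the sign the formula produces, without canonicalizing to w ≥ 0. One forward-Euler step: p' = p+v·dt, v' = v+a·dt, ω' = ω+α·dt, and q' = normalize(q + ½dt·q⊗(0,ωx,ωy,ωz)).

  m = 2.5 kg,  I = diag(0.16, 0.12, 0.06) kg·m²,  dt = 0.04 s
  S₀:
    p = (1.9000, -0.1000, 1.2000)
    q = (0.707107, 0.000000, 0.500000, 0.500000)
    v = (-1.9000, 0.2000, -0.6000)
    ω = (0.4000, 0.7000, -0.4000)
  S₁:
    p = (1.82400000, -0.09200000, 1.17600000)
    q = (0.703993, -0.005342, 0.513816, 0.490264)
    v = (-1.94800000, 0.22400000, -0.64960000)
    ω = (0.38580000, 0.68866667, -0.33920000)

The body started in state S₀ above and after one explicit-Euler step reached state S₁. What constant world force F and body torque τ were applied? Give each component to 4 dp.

F = (-3.0000, 1.5000, -3.1000)
τ = (-0.0400, -0.0500, 0.0800)

ω₁ − ω₀ = (-0.01420000, -0.01133333, 0.06080000)
applied torque τ = (-0.0400, -0.0500, 0.0800)
Δv = v₁−v₀ = (-0.04800000, 0.02400000, -0.04960000)
F = m·Δv/dt = (-3.0000, 1.5000, -3.1000)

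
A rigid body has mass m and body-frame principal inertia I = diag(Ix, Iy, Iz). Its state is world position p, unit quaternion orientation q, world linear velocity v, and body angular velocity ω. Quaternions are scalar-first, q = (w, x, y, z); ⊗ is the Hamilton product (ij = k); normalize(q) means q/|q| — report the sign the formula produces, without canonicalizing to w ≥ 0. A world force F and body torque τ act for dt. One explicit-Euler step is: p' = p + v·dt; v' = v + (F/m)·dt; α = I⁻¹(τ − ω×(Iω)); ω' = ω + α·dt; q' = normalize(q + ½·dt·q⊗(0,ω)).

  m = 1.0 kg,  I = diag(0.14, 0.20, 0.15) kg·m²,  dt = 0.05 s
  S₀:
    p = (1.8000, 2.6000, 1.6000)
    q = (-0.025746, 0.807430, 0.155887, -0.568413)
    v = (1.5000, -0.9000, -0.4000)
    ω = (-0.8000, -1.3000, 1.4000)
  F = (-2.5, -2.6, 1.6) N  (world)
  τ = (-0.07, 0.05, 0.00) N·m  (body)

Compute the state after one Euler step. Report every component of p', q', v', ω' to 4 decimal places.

a = (-2.5000, -2.6000, 1.6000)
new position p' = (1.8750, 2.5550, 1.5800)
v + (F/m)dt = (1.3750, -1.0300, -0.3200)
gyro term ω×Iω = (0.0910, 0.0112, 0.0624)
α = I⁻¹(τ − ω×Iω) = (-1.1500, 0.1940, -0.4160)
ω' = ω + α·dt = (-0.8575, -1.2903, 1.3792)
q⊗(0,ω) = (1.6443753, -0.5000983, -0.6422018, -0.9609938)
updated quaternion q' = (0.0153, 0.7939, 0.1396, -0.5916)

p' = (1.8750, 2.5550, 1.5800)
q' = (0.0153, 0.7939, 0.1396, -0.5916)
v' = (1.3750, -1.0300, -0.3200)
ω' = (-0.8575, -1.2903, 1.3792)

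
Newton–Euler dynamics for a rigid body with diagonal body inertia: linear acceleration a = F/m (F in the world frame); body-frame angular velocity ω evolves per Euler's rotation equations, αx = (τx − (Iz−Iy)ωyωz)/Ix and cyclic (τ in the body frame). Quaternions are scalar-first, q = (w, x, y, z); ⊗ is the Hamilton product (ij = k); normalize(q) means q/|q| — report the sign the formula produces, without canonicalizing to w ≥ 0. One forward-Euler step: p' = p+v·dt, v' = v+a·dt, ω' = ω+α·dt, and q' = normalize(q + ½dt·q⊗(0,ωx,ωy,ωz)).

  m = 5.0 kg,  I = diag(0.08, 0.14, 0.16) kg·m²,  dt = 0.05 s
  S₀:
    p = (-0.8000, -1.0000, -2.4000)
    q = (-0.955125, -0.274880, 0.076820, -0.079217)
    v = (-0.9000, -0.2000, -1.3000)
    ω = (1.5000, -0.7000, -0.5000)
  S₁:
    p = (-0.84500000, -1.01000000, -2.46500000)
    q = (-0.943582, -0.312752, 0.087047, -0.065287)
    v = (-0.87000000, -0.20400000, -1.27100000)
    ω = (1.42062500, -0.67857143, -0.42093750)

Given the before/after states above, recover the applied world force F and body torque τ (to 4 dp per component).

F = (3.0000, -0.4000, 2.9000)
τ = (-0.1200, 0.1200, 0.1900)

Δω = ω₁−ω₀ = (-0.07937500, 0.02142857, 0.07906250)
I·α + gyro = (-0.1200, 0.1200, 0.1900)
velocity change Δv = (0.03000000, -0.00400000, 0.02900000)
F = m·Δv/dt = (3.0000, -0.4000, 2.9000)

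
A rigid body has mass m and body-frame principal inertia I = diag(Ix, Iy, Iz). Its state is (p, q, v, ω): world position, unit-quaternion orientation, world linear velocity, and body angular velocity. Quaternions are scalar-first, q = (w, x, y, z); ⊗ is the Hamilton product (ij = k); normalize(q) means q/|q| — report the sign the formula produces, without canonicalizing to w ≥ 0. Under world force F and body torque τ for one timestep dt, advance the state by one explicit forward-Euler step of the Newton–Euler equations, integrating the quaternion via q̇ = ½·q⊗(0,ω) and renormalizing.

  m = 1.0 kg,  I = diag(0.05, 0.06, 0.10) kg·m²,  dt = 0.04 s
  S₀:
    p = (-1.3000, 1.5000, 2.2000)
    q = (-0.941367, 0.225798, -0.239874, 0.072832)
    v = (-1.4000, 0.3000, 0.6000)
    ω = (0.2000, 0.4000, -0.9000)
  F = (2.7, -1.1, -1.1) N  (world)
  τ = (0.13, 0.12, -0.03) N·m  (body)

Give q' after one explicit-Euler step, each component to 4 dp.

q' = (-0.9389, 0.2257, -0.2430, 0.0925)

Hamilton product q⊗(0,ω) = (0.1163388, -0.0015196, -0.1587622, 0.9855243)
q' = normalize(q + ½dt·q⊗(0,ω)) = (-0.9389, 0.2257, -0.2430, 0.0925)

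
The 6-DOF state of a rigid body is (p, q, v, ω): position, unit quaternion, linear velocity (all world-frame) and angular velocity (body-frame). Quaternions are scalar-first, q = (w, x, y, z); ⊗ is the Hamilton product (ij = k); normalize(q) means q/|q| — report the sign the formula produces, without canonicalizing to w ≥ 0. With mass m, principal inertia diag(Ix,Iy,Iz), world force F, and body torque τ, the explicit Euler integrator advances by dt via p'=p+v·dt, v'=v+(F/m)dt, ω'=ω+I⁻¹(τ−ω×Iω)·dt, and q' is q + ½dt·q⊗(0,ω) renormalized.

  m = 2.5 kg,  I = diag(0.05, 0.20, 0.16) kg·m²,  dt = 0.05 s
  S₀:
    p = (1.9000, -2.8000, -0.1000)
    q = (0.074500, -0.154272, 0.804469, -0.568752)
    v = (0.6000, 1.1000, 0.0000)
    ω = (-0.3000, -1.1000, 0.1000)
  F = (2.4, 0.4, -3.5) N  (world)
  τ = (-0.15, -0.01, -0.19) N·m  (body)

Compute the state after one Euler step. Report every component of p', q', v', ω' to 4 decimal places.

a = (0.9600, 0.1600, -1.4000)
p' = p + v·dt = (1.9300, -2.7450, -0.1000)
v' = v + a·dt = (0.6480, 1.1080, -0.0700)
gyro term ω×Iω = (0.0044, 0.0033, 0.0495)
(τ − ω×Iω)/I = (-3.0880, -0.0665, -1.4969)
ω + α·dt = (-0.4544, -1.1033, 0.0252)
q⊗(0,ω) = (0.8955095, -0.5675303, 0.1041028, 0.4184899)
q + ½dt·q⊗(0,ω), renormalized = (0.0968, -0.1684, 0.8067, -0.5581)

p' = (1.9300, -2.7450, -0.1000)
q' = (0.0968, -0.1684, 0.8067, -0.5581)
v' = (0.6480, 1.1080, -0.0700)
ω' = (-0.4544, -1.1033, 0.0252)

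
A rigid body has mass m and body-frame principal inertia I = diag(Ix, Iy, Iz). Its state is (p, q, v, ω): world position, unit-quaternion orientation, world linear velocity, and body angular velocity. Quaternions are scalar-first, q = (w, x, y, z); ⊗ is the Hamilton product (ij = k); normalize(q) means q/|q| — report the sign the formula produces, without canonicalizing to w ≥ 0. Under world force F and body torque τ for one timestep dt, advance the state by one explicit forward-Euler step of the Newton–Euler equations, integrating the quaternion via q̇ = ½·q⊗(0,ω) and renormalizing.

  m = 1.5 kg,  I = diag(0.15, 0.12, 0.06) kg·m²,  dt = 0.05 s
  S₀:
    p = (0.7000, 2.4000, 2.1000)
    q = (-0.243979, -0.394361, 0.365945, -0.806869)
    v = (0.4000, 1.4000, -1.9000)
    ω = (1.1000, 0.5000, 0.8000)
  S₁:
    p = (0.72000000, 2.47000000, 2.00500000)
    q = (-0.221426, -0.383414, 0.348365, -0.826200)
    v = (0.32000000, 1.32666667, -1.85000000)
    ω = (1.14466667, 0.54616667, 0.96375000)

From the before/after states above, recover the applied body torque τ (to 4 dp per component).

Δω = ω₁−ω₀ = (0.04466667, 0.04616667, 0.16375000)
gyro term ω₀×Iω₀ = (-0.0240, 0.0792, -0.0165)
applied torque τ = (0.1100, 0.1900, 0.1800)

τ = (0.1100, 0.1900, 0.1800)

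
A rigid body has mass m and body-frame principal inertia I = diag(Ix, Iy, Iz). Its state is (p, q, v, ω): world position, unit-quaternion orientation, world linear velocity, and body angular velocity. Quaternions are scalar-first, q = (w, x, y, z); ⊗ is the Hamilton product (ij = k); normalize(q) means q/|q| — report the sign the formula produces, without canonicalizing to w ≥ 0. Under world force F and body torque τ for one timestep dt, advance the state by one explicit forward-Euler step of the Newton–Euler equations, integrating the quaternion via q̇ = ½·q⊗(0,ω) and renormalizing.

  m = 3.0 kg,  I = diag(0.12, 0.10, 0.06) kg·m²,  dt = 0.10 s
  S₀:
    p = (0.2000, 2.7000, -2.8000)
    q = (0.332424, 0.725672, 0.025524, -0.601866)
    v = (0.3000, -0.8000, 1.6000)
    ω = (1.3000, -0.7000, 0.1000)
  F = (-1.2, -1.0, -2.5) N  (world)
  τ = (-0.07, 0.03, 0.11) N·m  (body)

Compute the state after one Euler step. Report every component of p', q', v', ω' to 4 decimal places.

angular accel α = (-0.6067, 0.2220, 1.5300)
ω' = ω + α·dt = (1.2393, -0.6778, 0.2530)
q⊗(0,ω) = (-0.8653202, 0.0133974, -1.0876898, -0.5079092)
updated quaternion q' = (0.2884, 0.7244, -0.0288, -0.6256)
new position p' = (0.2300, 2.6200, -2.6400)
v' = v + a·dt = (0.2600, -0.8333, 1.5167)

p' = (0.2300, 2.6200, -2.6400)
q' = (0.2884, 0.7244, -0.0288, -0.6256)
v' = (0.2600, -0.8333, 1.5167)
ω' = (1.2393, -0.6778, 0.2530)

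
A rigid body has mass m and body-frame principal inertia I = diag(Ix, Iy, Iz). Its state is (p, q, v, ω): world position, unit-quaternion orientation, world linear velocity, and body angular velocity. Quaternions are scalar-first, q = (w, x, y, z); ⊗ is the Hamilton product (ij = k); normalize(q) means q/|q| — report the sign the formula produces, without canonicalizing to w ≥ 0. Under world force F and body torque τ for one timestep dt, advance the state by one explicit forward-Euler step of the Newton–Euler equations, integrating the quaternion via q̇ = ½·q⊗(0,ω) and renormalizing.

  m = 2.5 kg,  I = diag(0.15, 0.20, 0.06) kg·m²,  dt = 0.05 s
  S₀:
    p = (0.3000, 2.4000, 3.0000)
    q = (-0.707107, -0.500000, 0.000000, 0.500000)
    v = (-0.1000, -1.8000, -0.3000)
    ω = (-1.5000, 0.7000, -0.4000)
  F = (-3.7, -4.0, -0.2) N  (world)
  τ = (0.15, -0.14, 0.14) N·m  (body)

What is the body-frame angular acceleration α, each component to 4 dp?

precession coupling ω×(Iω) = (0.0392, 0.0540, -0.0525)
(τ − ω×Iω)/I = (0.7387, -0.9700, 3.2083)

α = (0.7387, -0.9700, 3.2083)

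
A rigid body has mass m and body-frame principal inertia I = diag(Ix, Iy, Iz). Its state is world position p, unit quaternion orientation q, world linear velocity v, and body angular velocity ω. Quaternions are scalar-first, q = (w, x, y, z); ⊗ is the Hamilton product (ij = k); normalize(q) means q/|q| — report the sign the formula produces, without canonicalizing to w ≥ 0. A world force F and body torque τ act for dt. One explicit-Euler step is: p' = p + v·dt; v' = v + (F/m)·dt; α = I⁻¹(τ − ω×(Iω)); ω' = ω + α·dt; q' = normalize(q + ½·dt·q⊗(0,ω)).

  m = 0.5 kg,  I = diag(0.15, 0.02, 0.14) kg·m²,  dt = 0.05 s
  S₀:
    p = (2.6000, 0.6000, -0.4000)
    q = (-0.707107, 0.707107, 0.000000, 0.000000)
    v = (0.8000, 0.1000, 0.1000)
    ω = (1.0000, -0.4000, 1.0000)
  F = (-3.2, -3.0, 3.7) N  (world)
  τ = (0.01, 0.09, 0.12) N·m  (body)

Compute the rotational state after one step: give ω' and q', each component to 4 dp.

ω' = (1.0193, -0.2000, 1.0243)
q' = (-0.7243, 0.6890, -0.0106, -0.0247)

angular accel α = (0.3867, 4.0000, 0.4857)
new body rate ω' = (1.0193, -0.2000, 1.0243)
q⊗(0,ω) = (-0.7071070, -0.7071070, -0.4242642, -0.9899498)
q + ½dt·q⊗(0,ω), renormalized = (-0.7243, 0.6890, -0.0106, -0.0247)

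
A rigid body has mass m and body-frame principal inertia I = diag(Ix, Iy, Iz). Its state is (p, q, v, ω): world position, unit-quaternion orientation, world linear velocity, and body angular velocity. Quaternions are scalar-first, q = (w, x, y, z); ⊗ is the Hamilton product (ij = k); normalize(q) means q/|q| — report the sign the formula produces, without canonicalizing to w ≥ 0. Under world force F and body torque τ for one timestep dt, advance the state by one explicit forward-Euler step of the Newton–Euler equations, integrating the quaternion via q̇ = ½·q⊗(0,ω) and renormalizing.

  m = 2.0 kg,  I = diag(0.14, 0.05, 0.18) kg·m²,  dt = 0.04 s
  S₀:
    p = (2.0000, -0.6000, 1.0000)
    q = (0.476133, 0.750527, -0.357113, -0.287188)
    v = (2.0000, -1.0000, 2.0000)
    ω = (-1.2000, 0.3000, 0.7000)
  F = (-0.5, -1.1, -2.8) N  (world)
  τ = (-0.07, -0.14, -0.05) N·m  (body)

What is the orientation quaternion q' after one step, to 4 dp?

2q̇ = q⊗(0,ω) = (1.2087979, -0.7351823, -0.0379034, 0.1299156)
q + ½dt·q⊗(0,ω), renormalized = (0.5001, 0.7355, -0.3577, -0.2845)

q' = (0.5001, 0.7355, -0.3577, -0.2845)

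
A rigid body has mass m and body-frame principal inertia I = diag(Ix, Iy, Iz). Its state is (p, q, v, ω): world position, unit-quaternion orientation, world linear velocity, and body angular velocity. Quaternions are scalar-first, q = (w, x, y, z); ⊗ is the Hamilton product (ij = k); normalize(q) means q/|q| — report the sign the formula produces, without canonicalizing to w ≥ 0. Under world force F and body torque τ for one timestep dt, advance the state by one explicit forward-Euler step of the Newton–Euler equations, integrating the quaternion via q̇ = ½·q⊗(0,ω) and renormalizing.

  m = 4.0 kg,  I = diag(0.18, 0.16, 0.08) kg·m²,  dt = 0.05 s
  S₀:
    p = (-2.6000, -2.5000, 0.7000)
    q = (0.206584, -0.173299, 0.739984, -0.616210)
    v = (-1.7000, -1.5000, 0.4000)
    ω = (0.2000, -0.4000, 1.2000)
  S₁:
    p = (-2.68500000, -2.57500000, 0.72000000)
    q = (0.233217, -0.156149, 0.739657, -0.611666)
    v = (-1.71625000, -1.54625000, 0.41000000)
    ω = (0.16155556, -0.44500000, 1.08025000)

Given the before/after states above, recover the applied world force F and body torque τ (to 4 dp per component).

v₁ − v₀ = (-0.01625000, -0.04625000, 0.01000000)
F = m·Δv/dt = (-1.3000, -3.7000, 0.8000)
Δω = ω₁−ω₀ = (-0.03844444, -0.04500000, -0.11975000)
ω₀×(Iω₀) = (0.0384, 0.0240, 0.0016)
applied torque τ = (-0.1000, -0.1200, -0.1900)

F = (-1.3000, -3.7000, 0.8000)
τ = (-0.1000, -0.1200, -0.1900)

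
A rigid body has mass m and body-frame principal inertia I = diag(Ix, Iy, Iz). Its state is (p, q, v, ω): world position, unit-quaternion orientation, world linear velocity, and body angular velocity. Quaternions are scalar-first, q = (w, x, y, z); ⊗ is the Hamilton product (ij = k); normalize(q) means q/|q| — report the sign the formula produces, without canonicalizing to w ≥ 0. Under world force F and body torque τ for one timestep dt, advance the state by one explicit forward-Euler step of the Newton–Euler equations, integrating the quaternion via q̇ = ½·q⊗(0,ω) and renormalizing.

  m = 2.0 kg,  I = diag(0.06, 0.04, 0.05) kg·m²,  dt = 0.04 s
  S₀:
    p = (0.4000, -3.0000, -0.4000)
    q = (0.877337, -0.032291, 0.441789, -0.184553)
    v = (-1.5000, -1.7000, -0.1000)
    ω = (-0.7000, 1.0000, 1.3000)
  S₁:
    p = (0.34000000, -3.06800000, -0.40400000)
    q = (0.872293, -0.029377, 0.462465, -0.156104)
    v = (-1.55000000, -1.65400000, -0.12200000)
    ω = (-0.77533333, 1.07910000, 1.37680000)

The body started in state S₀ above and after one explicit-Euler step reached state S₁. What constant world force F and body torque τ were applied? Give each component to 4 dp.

F = (-2.5000, 2.3000, -1.1000)
τ = (-0.1000, 0.0700, 0.1100)

ω₁ − ω₀ = (-0.07533333, 0.07910000, 0.07680000)
precession coupling = (0.0130, -0.0091, 0.0140)
I·α + gyro = (-0.1000, 0.0700, 0.1100)
velocity change Δv = (-0.05000000, 0.04600000, -0.02200000)
m·(v₁−v₀)/dt = (-2.5000, 2.3000, -1.1000)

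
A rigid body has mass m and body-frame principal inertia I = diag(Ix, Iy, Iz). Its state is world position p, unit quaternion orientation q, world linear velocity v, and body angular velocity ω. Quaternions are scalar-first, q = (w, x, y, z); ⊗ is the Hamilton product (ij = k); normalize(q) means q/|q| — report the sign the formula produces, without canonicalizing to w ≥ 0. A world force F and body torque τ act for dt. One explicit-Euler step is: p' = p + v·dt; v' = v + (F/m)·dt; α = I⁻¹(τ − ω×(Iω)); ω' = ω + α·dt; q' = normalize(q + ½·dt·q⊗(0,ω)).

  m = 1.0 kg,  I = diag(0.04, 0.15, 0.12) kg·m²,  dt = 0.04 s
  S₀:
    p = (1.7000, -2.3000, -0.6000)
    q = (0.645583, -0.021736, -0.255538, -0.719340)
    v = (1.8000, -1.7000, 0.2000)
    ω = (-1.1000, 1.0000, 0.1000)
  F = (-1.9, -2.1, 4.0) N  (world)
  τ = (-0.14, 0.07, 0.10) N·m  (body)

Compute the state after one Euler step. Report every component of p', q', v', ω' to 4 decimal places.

p' = (1.7720, -2.3680, -0.5920)
q' = (0.6514, -0.0221, -0.2267, -0.7238)
v' = (1.7240, -1.7840, 0.3600)
ω' = (-1.2370, 1.0163, 0.1737)

ω×(Iω) gyroscopic = (-0.0030, 0.0088, -0.1210)
α = I⁻¹(τ − ω×Iω) = (-3.4250, 0.4080, 1.8417)
ω' = ω + α·dt = (-1.2370, 1.0163, 0.1737)
q⊗(0,ω) = (0.3035624, -0.0163551, 1.4390306, -0.2382695)
updated quaternion q' = (0.6514, -0.0221, -0.2267, -0.7238)
new position p' = (1.7720, -2.3680, -0.5920)
v + (F/m)dt = (1.7240, -1.7840, 0.3600)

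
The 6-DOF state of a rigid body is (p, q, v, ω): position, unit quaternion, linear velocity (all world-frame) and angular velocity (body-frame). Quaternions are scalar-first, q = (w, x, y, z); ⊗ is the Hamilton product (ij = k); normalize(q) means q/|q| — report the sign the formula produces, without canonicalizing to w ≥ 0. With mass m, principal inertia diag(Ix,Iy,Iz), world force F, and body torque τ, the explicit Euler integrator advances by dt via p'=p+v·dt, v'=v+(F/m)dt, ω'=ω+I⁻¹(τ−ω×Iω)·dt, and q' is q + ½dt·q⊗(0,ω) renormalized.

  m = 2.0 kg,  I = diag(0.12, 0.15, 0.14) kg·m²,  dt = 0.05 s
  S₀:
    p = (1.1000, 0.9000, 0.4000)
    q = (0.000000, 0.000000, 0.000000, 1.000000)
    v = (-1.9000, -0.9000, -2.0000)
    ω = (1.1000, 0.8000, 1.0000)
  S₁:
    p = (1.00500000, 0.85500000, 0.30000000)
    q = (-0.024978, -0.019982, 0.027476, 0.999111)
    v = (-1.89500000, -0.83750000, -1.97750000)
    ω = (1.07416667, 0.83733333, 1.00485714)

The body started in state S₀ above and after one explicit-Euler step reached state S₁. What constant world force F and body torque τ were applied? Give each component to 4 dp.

F = (0.2000, 2.5000, 0.9000)
τ = (-0.0700, 0.0900, 0.0400)

ω₁ − ω₀ = (-0.02583333, 0.03733333, 0.00485714)
precession coupling = (-0.0080, -0.0220, 0.0264)
I·α + gyro = (-0.0700, 0.0900, 0.0400)
velocity change Δv = (0.00500000, 0.06250000, 0.02250000)
F = m·Δv/dt = (0.2000, 2.5000, 0.9000)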